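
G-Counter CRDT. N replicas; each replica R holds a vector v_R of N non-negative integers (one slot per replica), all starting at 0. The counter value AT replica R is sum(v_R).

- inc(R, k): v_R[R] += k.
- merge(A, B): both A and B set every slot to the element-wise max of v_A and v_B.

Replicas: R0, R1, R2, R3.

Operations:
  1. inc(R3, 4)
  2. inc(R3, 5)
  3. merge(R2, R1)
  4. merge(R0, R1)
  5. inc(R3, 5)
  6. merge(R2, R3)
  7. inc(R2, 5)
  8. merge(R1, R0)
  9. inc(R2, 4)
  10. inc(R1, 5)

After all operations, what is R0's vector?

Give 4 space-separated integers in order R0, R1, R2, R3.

Answer: 0 0 0 0

Derivation:
Op 1: inc R3 by 4 -> R3=(0,0,0,4) value=4
Op 2: inc R3 by 5 -> R3=(0,0,0,9) value=9
Op 3: merge R2<->R1 -> R2=(0,0,0,0) R1=(0,0,0,0)
Op 4: merge R0<->R1 -> R0=(0,0,0,0) R1=(0,0,0,0)
Op 5: inc R3 by 5 -> R3=(0,0,0,14) value=14
Op 6: merge R2<->R3 -> R2=(0,0,0,14) R3=(0,0,0,14)
Op 7: inc R2 by 5 -> R2=(0,0,5,14) value=19
Op 8: merge R1<->R0 -> R1=(0,0,0,0) R0=(0,0,0,0)
Op 9: inc R2 by 4 -> R2=(0,0,9,14) value=23
Op 10: inc R1 by 5 -> R1=(0,5,0,0) value=5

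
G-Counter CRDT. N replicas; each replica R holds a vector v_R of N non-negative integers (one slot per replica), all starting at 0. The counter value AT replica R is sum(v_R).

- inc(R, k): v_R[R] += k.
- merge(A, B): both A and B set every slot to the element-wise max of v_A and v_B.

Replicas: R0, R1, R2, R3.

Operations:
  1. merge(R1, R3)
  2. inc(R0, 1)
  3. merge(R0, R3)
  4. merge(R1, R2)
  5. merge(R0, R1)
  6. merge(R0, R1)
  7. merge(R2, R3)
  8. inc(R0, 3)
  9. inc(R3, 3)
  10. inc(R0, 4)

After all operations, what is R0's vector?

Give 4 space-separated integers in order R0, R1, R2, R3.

Answer: 8 0 0 0

Derivation:
Op 1: merge R1<->R3 -> R1=(0,0,0,0) R3=(0,0,0,0)
Op 2: inc R0 by 1 -> R0=(1,0,0,0) value=1
Op 3: merge R0<->R3 -> R0=(1,0,0,0) R3=(1,0,0,0)
Op 4: merge R1<->R2 -> R1=(0,0,0,0) R2=(0,0,0,0)
Op 5: merge R0<->R1 -> R0=(1,0,0,0) R1=(1,0,0,0)
Op 6: merge R0<->R1 -> R0=(1,0,0,0) R1=(1,0,0,0)
Op 7: merge R2<->R3 -> R2=(1,0,0,0) R3=(1,0,0,0)
Op 8: inc R0 by 3 -> R0=(4,0,0,0) value=4
Op 9: inc R3 by 3 -> R3=(1,0,0,3) value=4
Op 10: inc R0 by 4 -> R0=(8,0,0,0) value=8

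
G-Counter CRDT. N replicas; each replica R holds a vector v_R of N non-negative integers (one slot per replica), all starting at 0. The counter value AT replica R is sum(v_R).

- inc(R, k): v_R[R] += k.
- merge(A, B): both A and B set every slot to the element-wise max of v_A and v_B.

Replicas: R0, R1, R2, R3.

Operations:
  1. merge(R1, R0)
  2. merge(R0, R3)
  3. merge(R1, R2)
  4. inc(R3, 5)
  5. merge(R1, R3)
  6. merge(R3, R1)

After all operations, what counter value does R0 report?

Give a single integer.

Op 1: merge R1<->R0 -> R1=(0,0,0,0) R0=(0,0,0,0)
Op 2: merge R0<->R3 -> R0=(0,0,0,0) R3=(0,0,0,0)
Op 3: merge R1<->R2 -> R1=(0,0,0,0) R2=(0,0,0,0)
Op 4: inc R3 by 5 -> R3=(0,0,0,5) value=5
Op 5: merge R1<->R3 -> R1=(0,0,0,5) R3=(0,0,0,5)
Op 6: merge R3<->R1 -> R3=(0,0,0,5) R1=(0,0,0,5)

Answer: 0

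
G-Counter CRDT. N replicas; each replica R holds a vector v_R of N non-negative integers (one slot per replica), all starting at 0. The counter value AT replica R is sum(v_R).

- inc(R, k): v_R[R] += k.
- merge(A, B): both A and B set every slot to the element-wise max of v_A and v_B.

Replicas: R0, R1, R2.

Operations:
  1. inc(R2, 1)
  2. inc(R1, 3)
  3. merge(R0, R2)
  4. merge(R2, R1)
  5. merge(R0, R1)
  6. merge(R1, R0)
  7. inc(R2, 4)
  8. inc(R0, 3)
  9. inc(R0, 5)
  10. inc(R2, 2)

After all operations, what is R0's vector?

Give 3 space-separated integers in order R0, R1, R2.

Answer: 8 3 1

Derivation:
Op 1: inc R2 by 1 -> R2=(0,0,1) value=1
Op 2: inc R1 by 3 -> R1=(0,3,0) value=3
Op 3: merge R0<->R2 -> R0=(0,0,1) R2=(0,0,1)
Op 4: merge R2<->R1 -> R2=(0,3,1) R1=(0,3,1)
Op 5: merge R0<->R1 -> R0=(0,3,1) R1=(0,3,1)
Op 6: merge R1<->R0 -> R1=(0,3,1) R0=(0,3,1)
Op 7: inc R2 by 4 -> R2=(0,3,5) value=8
Op 8: inc R0 by 3 -> R0=(3,3,1) value=7
Op 9: inc R0 by 5 -> R0=(8,3,1) value=12
Op 10: inc R2 by 2 -> R2=(0,3,7) value=10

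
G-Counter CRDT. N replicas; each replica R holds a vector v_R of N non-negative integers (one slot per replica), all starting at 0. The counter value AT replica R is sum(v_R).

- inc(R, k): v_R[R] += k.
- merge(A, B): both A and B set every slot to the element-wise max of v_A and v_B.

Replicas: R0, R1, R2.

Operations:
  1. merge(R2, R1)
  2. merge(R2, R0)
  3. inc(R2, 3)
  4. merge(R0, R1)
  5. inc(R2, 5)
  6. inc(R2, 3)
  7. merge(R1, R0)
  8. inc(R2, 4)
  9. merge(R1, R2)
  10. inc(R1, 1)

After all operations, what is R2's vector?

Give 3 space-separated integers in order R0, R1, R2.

Op 1: merge R2<->R1 -> R2=(0,0,0) R1=(0,0,0)
Op 2: merge R2<->R0 -> R2=(0,0,0) R0=(0,0,0)
Op 3: inc R2 by 3 -> R2=(0,0,3) value=3
Op 4: merge R0<->R1 -> R0=(0,0,0) R1=(0,0,0)
Op 5: inc R2 by 5 -> R2=(0,0,8) value=8
Op 6: inc R2 by 3 -> R2=(0,0,11) value=11
Op 7: merge R1<->R0 -> R1=(0,0,0) R0=(0,0,0)
Op 8: inc R2 by 4 -> R2=(0,0,15) value=15
Op 9: merge R1<->R2 -> R1=(0,0,15) R2=(0,0,15)
Op 10: inc R1 by 1 -> R1=(0,1,15) value=16

Answer: 0 0 15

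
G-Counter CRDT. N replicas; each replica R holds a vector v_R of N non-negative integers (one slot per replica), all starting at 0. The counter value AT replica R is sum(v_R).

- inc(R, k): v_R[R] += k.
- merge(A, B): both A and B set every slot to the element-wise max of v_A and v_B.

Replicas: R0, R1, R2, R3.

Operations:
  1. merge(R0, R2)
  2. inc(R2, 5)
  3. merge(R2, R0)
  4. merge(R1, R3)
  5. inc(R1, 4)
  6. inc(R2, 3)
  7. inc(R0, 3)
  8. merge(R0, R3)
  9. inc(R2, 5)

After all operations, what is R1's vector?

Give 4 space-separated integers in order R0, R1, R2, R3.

Op 1: merge R0<->R2 -> R0=(0,0,0,0) R2=(0,0,0,0)
Op 2: inc R2 by 5 -> R2=(0,0,5,0) value=5
Op 3: merge R2<->R0 -> R2=(0,0,5,0) R0=(0,0,5,0)
Op 4: merge R1<->R3 -> R1=(0,0,0,0) R3=(0,0,0,0)
Op 5: inc R1 by 4 -> R1=(0,4,0,0) value=4
Op 6: inc R2 by 3 -> R2=(0,0,8,0) value=8
Op 7: inc R0 by 3 -> R0=(3,0,5,0) value=8
Op 8: merge R0<->R3 -> R0=(3,0,5,0) R3=(3,0,5,0)
Op 9: inc R2 by 5 -> R2=(0,0,13,0) value=13

Answer: 0 4 0 0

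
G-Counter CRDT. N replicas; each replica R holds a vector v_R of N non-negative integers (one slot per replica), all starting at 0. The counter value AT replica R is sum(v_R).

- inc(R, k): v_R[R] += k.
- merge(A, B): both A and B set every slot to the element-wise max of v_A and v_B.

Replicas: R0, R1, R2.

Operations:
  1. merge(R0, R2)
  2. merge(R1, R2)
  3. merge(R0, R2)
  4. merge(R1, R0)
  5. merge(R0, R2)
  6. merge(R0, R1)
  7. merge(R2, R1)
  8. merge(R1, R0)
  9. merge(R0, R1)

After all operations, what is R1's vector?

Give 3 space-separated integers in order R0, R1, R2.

Answer: 0 0 0

Derivation:
Op 1: merge R0<->R2 -> R0=(0,0,0) R2=(0,0,0)
Op 2: merge R1<->R2 -> R1=(0,0,0) R2=(0,0,0)
Op 3: merge R0<->R2 -> R0=(0,0,0) R2=(0,0,0)
Op 4: merge R1<->R0 -> R1=(0,0,0) R0=(0,0,0)
Op 5: merge R0<->R2 -> R0=(0,0,0) R2=(0,0,0)
Op 6: merge R0<->R1 -> R0=(0,0,0) R1=(0,0,0)
Op 7: merge R2<->R1 -> R2=(0,0,0) R1=(0,0,0)
Op 8: merge R1<->R0 -> R1=(0,0,0) R0=(0,0,0)
Op 9: merge R0<->R1 -> R0=(0,0,0) R1=(0,0,0)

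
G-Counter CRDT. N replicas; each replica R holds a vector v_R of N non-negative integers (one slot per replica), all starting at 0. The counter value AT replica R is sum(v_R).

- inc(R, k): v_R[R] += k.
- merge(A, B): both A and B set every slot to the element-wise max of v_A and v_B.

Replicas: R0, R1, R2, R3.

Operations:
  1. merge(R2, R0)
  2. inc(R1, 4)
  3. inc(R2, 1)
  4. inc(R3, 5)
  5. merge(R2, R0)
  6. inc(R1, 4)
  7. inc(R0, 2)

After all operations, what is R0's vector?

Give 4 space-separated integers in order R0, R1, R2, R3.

Answer: 2 0 1 0

Derivation:
Op 1: merge R2<->R0 -> R2=(0,0,0,0) R0=(0,0,0,0)
Op 2: inc R1 by 4 -> R1=(0,4,0,0) value=4
Op 3: inc R2 by 1 -> R2=(0,0,1,0) value=1
Op 4: inc R3 by 5 -> R3=(0,0,0,5) value=5
Op 5: merge R2<->R0 -> R2=(0,0,1,0) R0=(0,0,1,0)
Op 6: inc R1 by 4 -> R1=(0,8,0,0) value=8
Op 7: inc R0 by 2 -> R0=(2,0,1,0) value=3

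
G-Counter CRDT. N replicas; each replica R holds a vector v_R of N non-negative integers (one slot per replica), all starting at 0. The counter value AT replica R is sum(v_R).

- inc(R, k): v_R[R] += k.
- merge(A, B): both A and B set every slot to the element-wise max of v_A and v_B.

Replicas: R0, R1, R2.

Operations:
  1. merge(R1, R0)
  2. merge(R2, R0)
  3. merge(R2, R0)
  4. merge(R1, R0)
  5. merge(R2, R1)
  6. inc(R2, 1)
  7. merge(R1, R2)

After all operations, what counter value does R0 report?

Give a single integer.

Op 1: merge R1<->R0 -> R1=(0,0,0) R0=(0,0,0)
Op 2: merge R2<->R0 -> R2=(0,0,0) R0=(0,0,0)
Op 3: merge R2<->R0 -> R2=(0,0,0) R0=(0,0,0)
Op 4: merge R1<->R0 -> R1=(0,0,0) R0=(0,0,0)
Op 5: merge R2<->R1 -> R2=(0,0,0) R1=(0,0,0)
Op 6: inc R2 by 1 -> R2=(0,0,1) value=1
Op 7: merge R1<->R2 -> R1=(0,0,1) R2=(0,0,1)

Answer: 0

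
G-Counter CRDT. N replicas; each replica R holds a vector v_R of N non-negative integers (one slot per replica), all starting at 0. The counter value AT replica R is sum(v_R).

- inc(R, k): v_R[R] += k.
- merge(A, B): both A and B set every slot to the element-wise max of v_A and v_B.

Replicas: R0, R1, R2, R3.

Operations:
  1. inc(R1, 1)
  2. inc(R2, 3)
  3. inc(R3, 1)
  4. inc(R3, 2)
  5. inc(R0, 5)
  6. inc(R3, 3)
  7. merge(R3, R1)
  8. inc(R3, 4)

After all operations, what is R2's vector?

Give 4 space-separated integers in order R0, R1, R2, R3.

Op 1: inc R1 by 1 -> R1=(0,1,0,0) value=1
Op 2: inc R2 by 3 -> R2=(0,0,3,0) value=3
Op 3: inc R3 by 1 -> R3=(0,0,0,1) value=1
Op 4: inc R3 by 2 -> R3=(0,0,0,3) value=3
Op 5: inc R0 by 5 -> R0=(5,0,0,0) value=5
Op 6: inc R3 by 3 -> R3=(0,0,0,6) value=6
Op 7: merge R3<->R1 -> R3=(0,1,0,6) R1=(0,1,0,6)
Op 8: inc R3 by 4 -> R3=(0,1,0,10) value=11

Answer: 0 0 3 0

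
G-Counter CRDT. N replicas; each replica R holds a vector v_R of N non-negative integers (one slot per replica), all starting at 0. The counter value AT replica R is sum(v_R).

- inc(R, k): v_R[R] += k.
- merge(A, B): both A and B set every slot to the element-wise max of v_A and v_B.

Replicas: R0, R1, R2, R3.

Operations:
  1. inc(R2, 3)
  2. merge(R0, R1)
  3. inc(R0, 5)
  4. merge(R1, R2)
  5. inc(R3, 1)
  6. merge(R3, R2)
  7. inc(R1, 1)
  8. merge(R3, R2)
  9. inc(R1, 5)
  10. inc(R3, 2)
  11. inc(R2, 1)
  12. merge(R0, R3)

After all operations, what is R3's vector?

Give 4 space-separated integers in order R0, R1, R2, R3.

Answer: 5 0 3 3

Derivation:
Op 1: inc R2 by 3 -> R2=(0,0,3,0) value=3
Op 2: merge R0<->R1 -> R0=(0,0,0,0) R1=(0,0,0,0)
Op 3: inc R0 by 5 -> R0=(5,0,0,0) value=5
Op 4: merge R1<->R2 -> R1=(0,0,3,0) R2=(0,0,3,0)
Op 5: inc R3 by 1 -> R3=(0,0,0,1) value=1
Op 6: merge R3<->R2 -> R3=(0,0,3,1) R2=(0,0,3,1)
Op 7: inc R1 by 1 -> R1=(0,1,3,0) value=4
Op 8: merge R3<->R2 -> R3=(0,0,3,1) R2=(0,0,3,1)
Op 9: inc R1 by 5 -> R1=(0,6,3,0) value=9
Op 10: inc R3 by 2 -> R3=(0,0,3,3) value=6
Op 11: inc R2 by 1 -> R2=(0,0,4,1) value=5
Op 12: merge R0<->R3 -> R0=(5,0,3,3) R3=(5,0,3,3)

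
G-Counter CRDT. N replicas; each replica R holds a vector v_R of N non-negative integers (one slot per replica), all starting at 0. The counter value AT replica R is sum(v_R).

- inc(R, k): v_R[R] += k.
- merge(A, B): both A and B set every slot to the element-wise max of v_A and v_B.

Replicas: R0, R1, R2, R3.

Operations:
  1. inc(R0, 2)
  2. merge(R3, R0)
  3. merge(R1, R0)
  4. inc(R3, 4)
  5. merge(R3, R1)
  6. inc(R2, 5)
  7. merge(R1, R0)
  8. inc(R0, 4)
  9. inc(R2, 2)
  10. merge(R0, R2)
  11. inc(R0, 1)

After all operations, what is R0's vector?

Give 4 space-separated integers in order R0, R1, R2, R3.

Answer: 7 0 7 4

Derivation:
Op 1: inc R0 by 2 -> R0=(2,0,0,0) value=2
Op 2: merge R3<->R0 -> R3=(2,0,0,0) R0=(2,0,0,0)
Op 3: merge R1<->R0 -> R1=(2,0,0,0) R0=(2,0,0,0)
Op 4: inc R3 by 4 -> R3=(2,0,0,4) value=6
Op 5: merge R3<->R1 -> R3=(2,0,0,4) R1=(2,0,0,4)
Op 6: inc R2 by 5 -> R2=(0,0,5,0) value=5
Op 7: merge R1<->R0 -> R1=(2,0,0,4) R0=(2,0,0,4)
Op 8: inc R0 by 4 -> R0=(6,0,0,4) value=10
Op 9: inc R2 by 2 -> R2=(0,0,7,0) value=7
Op 10: merge R0<->R2 -> R0=(6,0,7,4) R2=(6,0,7,4)
Op 11: inc R0 by 1 -> R0=(7,0,7,4) value=18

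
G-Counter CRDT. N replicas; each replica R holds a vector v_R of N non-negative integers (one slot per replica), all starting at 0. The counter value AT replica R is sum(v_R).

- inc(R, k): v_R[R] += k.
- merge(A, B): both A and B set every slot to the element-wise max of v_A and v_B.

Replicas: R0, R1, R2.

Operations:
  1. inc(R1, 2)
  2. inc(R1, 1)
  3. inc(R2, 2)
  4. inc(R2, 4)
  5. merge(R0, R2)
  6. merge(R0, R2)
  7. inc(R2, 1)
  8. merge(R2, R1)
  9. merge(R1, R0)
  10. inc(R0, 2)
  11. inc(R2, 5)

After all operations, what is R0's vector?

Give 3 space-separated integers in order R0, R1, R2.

Op 1: inc R1 by 2 -> R1=(0,2,0) value=2
Op 2: inc R1 by 1 -> R1=(0,3,0) value=3
Op 3: inc R2 by 2 -> R2=(0,0,2) value=2
Op 4: inc R2 by 4 -> R2=(0,0,6) value=6
Op 5: merge R0<->R2 -> R0=(0,0,6) R2=(0,0,6)
Op 6: merge R0<->R2 -> R0=(0,0,6) R2=(0,0,6)
Op 7: inc R2 by 1 -> R2=(0,0,7) value=7
Op 8: merge R2<->R1 -> R2=(0,3,7) R1=(0,3,7)
Op 9: merge R1<->R0 -> R1=(0,3,7) R0=(0,3,7)
Op 10: inc R0 by 2 -> R0=(2,3,7) value=12
Op 11: inc R2 by 5 -> R2=(0,3,12) value=15

Answer: 2 3 7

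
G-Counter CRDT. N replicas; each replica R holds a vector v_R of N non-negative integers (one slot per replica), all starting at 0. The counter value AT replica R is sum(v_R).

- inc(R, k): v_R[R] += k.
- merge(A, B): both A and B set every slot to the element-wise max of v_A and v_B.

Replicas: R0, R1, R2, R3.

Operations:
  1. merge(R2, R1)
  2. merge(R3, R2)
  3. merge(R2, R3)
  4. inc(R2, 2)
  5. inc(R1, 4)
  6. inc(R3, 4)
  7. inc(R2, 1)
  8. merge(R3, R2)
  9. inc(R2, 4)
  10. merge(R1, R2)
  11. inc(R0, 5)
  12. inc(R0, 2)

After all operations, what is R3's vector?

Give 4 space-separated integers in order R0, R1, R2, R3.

Op 1: merge R2<->R1 -> R2=(0,0,0,0) R1=(0,0,0,0)
Op 2: merge R3<->R2 -> R3=(0,0,0,0) R2=(0,0,0,0)
Op 3: merge R2<->R3 -> R2=(0,0,0,0) R3=(0,0,0,0)
Op 4: inc R2 by 2 -> R2=(0,0,2,0) value=2
Op 5: inc R1 by 4 -> R1=(0,4,0,0) value=4
Op 6: inc R3 by 4 -> R3=(0,0,0,4) value=4
Op 7: inc R2 by 1 -> R2=(0,0,3,0) value=3
Op 8: merge R3<->R2 -> R3=(0,0,3,4) R2=(0,0,3,4)
Op 9: inc R2 by 4 -> R2=(0,0,7,4) value=11
Op 10: merge R1<->R2 -> R1=(0,4,7,4) R2=(0,4,7,4)
Op 11: inc R0 by 5 -> R0=(5,0,0,0) value=5
Op 12: inc R0 by 2 -> R0=(7,0,0,0) value=7

Answer: 0 0 3 4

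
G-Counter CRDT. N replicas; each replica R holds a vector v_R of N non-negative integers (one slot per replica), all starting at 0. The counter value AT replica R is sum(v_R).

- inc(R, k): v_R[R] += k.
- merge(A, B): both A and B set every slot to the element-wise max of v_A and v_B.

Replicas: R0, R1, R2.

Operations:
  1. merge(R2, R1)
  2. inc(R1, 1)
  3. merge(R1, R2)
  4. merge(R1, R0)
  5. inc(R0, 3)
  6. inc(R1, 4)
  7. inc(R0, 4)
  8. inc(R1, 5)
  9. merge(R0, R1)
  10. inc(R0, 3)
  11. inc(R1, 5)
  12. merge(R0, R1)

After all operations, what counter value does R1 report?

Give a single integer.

Answer: 25

Derivation:
Op 1: merge R2<->R1 -> R2=(0,0,0) R1=(0,0,0)
Op 2: inc R1 by 1 -> R1=(0,1,0) value=1
Op 3: merge R1<->R2 -> R1=(0,1,0) R2=(0,1,0)
Op 4: merge R1<->R0 -> R1=(0,1,0) R0=(0,1,0)
Op 5: inc R0 by 3 -> R0=(3,1,0) value=4
Op 6: inc R1 by 4 -> R1=(0,5,0) value=5
Op 7: inc R0 by 4 -> R0=(7,1,0) value=8
Op 8: inc R1 by 5 -> R1=(0,10,0) value=10
Op 9: merge R0<->R1 -> R0=(7,10,0) R1=(7,10,0)
Op 10: inc R0 by 3 -> R0=(10,10,0) value=20
Op 11: inc R1 by 5 -> R1=(7,15,0) value=22
Op 12: merge R0<->R1 -> R0=(10,15,0) R1=(10,15,0)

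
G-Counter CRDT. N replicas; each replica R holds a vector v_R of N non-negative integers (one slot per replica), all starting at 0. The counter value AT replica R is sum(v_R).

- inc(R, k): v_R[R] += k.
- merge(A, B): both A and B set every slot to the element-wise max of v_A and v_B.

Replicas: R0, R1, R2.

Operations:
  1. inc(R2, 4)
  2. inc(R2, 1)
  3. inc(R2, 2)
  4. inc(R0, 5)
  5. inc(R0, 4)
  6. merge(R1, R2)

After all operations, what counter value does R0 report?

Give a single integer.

Answer: 9

Derivation:
Op 1: inc R2 by 4 -> R2=(0,0,4) value=4
Op 2: inc R2 by 1 -> R2=(0,0,5) value=5
Op 3: inc R2 by 2 -> R2=(0,0,7) value=7
Op 4: inc R0 by 5 -> R0=(5,0,0) value=5
Op 5: inc R0 by 4 -> R0=(9,0,0) value=9
Op 6: merge R1<->R2 -> R1=(0,0,7) R2=(0,0,7)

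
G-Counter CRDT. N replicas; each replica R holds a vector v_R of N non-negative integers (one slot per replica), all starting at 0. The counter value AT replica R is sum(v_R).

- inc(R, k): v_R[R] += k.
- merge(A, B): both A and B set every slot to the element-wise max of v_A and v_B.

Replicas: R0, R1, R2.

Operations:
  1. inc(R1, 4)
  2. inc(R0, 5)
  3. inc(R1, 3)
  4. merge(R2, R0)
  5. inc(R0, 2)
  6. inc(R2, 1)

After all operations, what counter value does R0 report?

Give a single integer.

Op 1: inc R1 by 4 -> R1=(0,4,0) value=4
Op 2: inc R0 by 5 -> R0=(5,0,0) value=5
Op 3: inc R1 by 3 -> R1=(0,7,0) value=7
Op 4: merge R2<->R0 -> R2=(5,0,0) R0=(5,0,0)
Op 5: inc R0 by 2 -> R0=(7,0,0) value=7
Op 6: inc R2 by 1 -> R2=(5,0,1) value=6

Answer: 7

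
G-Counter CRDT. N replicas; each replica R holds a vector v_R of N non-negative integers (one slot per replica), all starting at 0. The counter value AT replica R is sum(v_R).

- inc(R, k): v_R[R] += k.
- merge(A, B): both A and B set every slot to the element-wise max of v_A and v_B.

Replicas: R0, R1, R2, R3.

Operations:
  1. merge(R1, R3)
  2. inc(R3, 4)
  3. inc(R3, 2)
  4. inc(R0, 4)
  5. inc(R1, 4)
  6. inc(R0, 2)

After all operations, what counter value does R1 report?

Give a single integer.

Answer: 4

Derivation:
Op 1: merge R1<->R3 -> R1=(0,0,0,0) R3=(0,0,0,0)
Op 2: inc R3 by 4 -> R3=(0,0,0,4) value=4
Op 3: inc R3 by 2 -> R3=(0,0,0,6) value=6
Op 4: inc R0 by 4 -> R0=(4,0,0,0) value=4
Op 5: inc R1 by 4 -> R1=(0,4,0,0) value=4
Op 6: inc R0 by 2 -> R0=(6,0,0,0) value=6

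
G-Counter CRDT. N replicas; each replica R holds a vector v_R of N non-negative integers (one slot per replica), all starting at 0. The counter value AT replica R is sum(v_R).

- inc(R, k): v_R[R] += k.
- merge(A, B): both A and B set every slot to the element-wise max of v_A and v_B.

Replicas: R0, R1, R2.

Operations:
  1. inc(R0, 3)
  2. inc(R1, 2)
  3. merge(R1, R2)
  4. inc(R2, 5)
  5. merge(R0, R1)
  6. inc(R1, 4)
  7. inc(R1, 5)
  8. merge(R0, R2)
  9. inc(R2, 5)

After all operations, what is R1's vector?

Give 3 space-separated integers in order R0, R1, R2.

Op 1: inc R0 by 3 -> R0=(3,0,0) value=3
Op 2: inc R1 by 2 -> R1=(0,2,0) value=2
Op 3: merge R1<->R2 -> R1=(0,2,0) R2=(0,2,0)
Op 4: inc R2 by 5 -> R2=(0,2,5) value=7
Op 5: merge R0<->R1 -> R0=(3,2,0) R1=(3,2,0)
Op 6: inc R1 by 4 -> R1=(3,6,0) value=9
Op 7: inc R1 by 5 -> R1=(3,11,0) value=14
Op 8: merge R0<->R2 -> R0=(3,2,5) R2=(3,2,5)
Op 9: inc R2 by 5 -> R2=(3,2,10) value=15

Answer: 3 11 0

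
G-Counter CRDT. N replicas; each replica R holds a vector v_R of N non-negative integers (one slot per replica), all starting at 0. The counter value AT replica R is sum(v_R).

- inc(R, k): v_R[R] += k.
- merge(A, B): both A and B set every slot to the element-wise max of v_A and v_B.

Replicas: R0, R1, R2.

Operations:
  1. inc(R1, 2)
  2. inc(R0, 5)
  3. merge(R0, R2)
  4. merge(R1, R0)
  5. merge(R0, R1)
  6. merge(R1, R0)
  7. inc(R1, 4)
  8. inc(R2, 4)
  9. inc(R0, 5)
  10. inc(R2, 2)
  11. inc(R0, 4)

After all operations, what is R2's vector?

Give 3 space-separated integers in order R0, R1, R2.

Answer: 5 0 6

Derivation:
Op 1: inc R1 by 2 -> R1=(0,2,0) value=2
Op 2: inc R0 by 5 -> R0=(5,0,0) value=5
Op 3: merge R0<->R2 -> R0=(5,0,0) R2=(5,0,0)
Op 4: merge R1<->R0 -> R1=(5,2,0) R0=(5,2,0)
Op 5: merge R0<->R1 -> R0=(5,2,0) R1=(5,2,0)
Op 6: merge R1<->R0 -> R1=(5,2,0) R0=(5,2,0)
Op 7: inc R1 by 4 -> R1=(5,6,0) value=11
Op 8: inc R2 by 4 -> R2=(5,0,4) value=9
Op 9: inc R0 by 5 -> R0=(10,2,0) value=12
Op 10: inc R2 by 2 -> R2=(5,0,6) value=11
Op 11: inc R0 by 4 -> R0=(14,2,0) value=16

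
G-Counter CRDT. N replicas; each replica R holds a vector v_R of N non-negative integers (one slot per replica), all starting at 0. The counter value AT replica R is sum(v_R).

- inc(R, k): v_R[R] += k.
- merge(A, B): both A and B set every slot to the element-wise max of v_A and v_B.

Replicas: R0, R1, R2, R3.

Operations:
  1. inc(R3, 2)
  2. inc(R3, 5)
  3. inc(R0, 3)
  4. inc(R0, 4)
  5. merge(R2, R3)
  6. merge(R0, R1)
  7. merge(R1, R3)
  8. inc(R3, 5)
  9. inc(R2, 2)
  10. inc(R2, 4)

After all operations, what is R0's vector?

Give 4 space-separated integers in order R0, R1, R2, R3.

Answer: 7 0 0 0

Derivation:
Op 1: inc R3 by 2 -> R3=(0,0,0,2) value=2
Op 2: inc R3 by 5 -> R3=(0,0,0,7) value=7
Op 3: inc R0 by 3 -> R0=(3,0,0,0) value=3
Op 4: inc R0 by 4 -> R0=(7,0,0,0) value=7
Op 5: merge R2<->R3 -> R2=(0,0,0,7) R3=(0,0,0,7)
Op 6: merge R0<->R1 -> R0=(7,0,0,0) R1=(7,0,0,0)
Op 7: merge R1<->R3 -> R1=(7,0,0,7) R3=(7,0,0,7)
Op 8: inc R3 by 5 -> R3=(7,0,0,12) value=19
Op 9: inc R2 by 2 -> R2=(0,0,2,7) value=9
Op 10: inc R2 by 4 -> R2=(0,0,6,7) value=13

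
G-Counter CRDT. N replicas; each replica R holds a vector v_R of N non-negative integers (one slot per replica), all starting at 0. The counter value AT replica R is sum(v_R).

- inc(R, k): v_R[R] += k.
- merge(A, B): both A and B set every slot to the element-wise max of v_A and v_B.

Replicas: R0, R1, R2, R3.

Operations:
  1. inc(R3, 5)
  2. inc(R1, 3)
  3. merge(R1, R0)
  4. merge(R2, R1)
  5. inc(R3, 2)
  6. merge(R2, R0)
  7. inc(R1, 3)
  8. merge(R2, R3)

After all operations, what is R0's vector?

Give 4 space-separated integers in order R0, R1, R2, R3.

Answer: 0 3 0 0

Derivation:
Op 1: inc R3 by 5 -> R3=(0,0,0,5) value=5
Op 2: inc R1 by 3 -> R1=(0,3,0,0) value=3
Op 3: merge R1<->R0 -> R1=(0,3,0,0) R0=(0,3,0,0)
Op 4: merge R2<->R1 -> R2=(0,3,0,0) R1=(0,3,0,0)
Op 5: inc R3 by 2 -> R3=(0,0,0,7) value=7
Op 6: merge R2<->R0 -> R2=(0,3,0,0) R0=(0,3,0,0)
Op 7: inc R1 by 3 -> R1=(0,6,0,0) value=6
Op 8: merge R2<->R3 -> R2=(0,3,0,7) R3=(0,3,0,7)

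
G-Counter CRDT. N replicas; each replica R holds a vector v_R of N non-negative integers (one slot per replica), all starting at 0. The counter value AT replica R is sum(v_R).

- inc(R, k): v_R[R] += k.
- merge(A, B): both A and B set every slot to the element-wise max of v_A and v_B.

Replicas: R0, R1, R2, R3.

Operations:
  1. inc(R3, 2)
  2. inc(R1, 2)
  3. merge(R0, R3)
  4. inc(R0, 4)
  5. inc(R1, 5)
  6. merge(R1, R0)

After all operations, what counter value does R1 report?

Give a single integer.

Op 1: inc R3 by 2 -> R3=(0,0,0,2) value=2
Op 2: inc R1 by 2 -> R1=(0,2,0,0) value=2
Op 3: merge R0<->R3 -> R0=(0,0,0,2) R3=(0,0,0,2)
Op 4: inc R0 by 4 -> R0=(4,0,0,2) value=6
Op 5: inc R1 by 5 -> R1=(0,7,0,0) value=7
Op 6: merge R1<->R0 -> R1=(4,7,0,2) R0=(4,7,0,2)

Answer: 13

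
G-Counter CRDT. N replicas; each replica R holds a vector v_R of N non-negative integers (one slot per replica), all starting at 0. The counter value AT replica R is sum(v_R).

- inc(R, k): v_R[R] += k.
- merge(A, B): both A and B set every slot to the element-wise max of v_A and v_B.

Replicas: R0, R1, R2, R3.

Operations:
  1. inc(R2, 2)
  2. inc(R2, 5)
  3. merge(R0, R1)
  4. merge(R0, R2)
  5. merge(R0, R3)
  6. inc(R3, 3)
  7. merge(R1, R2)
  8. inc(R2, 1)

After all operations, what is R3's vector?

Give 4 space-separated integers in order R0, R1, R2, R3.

Op 1: inc R2 by 2 -> R2=(0,0,2,0) value=2
Op 2: inc R2 by 5 -> R2=(0,0,7,0) value=7
Op 3: merge R0<->R1 -> R0=(0,0,0,0) R1=(0,0,0,0)
Op 4: merge R0<->R2 -> R0=(0,0,7,0) R2=(0,0,7,0)
Op 5: merge R0<->R3 -> R0=(0,0,7,0) R3=(0,0,7,0)
Op 6: inc R3 by 3 -> R3=(0,0,7,3) value=10
Op 7: merge R1<->R2 -> R1=(0,0,7,0) R2=(0,0,7,0)
Op 8: inc R2 by 1 -> R2=(0,0,8,0) value=8

Answer: 0 0 7 3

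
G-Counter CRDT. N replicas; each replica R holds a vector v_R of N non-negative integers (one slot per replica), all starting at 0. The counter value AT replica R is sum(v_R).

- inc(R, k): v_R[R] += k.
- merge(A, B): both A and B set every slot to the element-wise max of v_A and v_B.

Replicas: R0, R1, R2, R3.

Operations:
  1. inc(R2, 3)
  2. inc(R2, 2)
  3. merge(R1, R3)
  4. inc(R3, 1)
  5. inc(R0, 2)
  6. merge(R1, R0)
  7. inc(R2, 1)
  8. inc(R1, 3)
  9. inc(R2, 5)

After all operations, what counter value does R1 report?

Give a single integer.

Op 1: inc R2 by 3 -> R2=(0,0,3,0) value=3
Op 2: inc R2 by 2 -> R2=(0,0,5,0) value=5
Op 3: merge R1<->R3 -> R1=(0,0,0,0) R3=(0,0,0,0)
Op 4: inc R3 by 1 -> R3=(0,0,0,1) value=1
Op 5: inc R0 by 2 -> R0=(2,0,0,0) value=2
Op 6: merge R1<->R0 -> R1=(2,0,0,0) R0=(2,0,0,0)
Op 7: inc R2 by 1 -> R2=(0,0,6,0) value=6
Op 8: inc R1 by 3 -> R1=(2,3,0,0) value=5
Op 9: inc R2 by 5 -> R2=(0,0,11,0) value=11

Answer: 5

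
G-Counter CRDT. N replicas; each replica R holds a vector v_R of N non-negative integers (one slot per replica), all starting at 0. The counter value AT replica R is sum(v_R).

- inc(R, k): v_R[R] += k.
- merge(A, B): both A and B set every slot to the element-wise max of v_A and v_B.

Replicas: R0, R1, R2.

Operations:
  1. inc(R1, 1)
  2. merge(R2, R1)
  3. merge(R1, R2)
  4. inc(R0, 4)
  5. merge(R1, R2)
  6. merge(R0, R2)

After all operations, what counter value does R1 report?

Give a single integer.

Answer: 1

Derivation:
Op 1: inc R1 by 1 -> R1=(0,1,0) value=1
Op 2: merge R2<->R1 -> R2=(0,1,0) R1=(0,1,0)
Op 3: merge R1<->R2 -> R1=(0,1,0) R2=(0,1,0)
Op 4: inc R0 by 4 -> R0=(4,0,0) value=4
Op 5: merge R1<->R2 -> R1=(0,1,0) R2=(0,1,0)
Op 6: merge R0<->R2 -> R0=(4,1,0) R2=(4,1,0)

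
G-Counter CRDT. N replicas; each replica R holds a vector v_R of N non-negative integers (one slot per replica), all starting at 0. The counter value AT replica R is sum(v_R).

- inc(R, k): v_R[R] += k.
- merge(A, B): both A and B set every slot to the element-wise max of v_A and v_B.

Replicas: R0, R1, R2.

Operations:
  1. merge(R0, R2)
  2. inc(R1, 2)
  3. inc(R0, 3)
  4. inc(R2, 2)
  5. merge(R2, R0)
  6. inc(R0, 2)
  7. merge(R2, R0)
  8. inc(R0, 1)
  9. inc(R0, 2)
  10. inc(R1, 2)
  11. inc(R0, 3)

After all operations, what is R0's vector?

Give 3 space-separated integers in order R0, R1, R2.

Answer: 11 0 2

Derivation:
Op 1: merge R0<->R2 -> R0=(0,0,0) R2=(0,0,0)
Op 2: inc R1 by 2 -> R1=(0,2,0) value=2
Op 3: inc R0 by 3 -> R0=(3,0,0) value=3
Op 4: inc R2 by 2 -> R2=(0,0,2) value=2
Op 5: merge R2<->R0 -> R2=(3,0,2) R0=(3,0,2)
Op 6: inc R0 by 2 -> R0=(5,0,2) value=7
Op 7: merge R2<->R0 -> R2=(5,0,2) R0=(5,0,2)
Op 8: inc R0 by 1 -> R0=(6,0,2) value=8
Op 9: inc R0 by 2 -> R0=(8,0,2) value=10
Op 10: inc R1 by 2 -> R1=(0,4,0) value=4
Op 11: inc R0 by 3 -> R0=(11,0,2) value=13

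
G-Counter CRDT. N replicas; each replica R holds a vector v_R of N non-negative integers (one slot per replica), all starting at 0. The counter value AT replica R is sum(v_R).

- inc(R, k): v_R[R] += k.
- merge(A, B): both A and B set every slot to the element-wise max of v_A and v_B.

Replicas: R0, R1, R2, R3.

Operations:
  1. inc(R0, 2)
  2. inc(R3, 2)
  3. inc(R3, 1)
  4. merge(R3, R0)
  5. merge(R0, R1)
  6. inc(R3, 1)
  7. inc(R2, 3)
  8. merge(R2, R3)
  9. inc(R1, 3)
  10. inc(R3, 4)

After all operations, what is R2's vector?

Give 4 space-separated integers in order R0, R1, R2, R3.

Op 1: inc R0 by 2 -> R0=(2,0,0,0) value=2
Op 2: inc R3 by 2 -> R3=(0,0,0,2) value=2
Op 3: inc R3 by 1 -> R3=(0,0,0,3) value=3
Op 4: merge R3<->R0 -> R3=(2,0,0,3) R0=(2,0,0,3)
Op 5: merge R0<->R1 -> R0=(2,0,0,3) R1=(2,0,0,3)
Op 6: inc R3 by 1 -> R3=(2,0,0,4) value=6
Op 7: inc R2 by 3 -> R2=(0,0,3,0) value=3
Op 8: merge R2<->R3 -> R2=(2,0,3,4) R3=(2,0,3,4)
Op 9: inc R1 by 3 -> R1=(2,3,0,3) value=8
Op 10: inc R3 by 4 -> R3=(2,0,3,8) value=13

Answer: 2 0 3 4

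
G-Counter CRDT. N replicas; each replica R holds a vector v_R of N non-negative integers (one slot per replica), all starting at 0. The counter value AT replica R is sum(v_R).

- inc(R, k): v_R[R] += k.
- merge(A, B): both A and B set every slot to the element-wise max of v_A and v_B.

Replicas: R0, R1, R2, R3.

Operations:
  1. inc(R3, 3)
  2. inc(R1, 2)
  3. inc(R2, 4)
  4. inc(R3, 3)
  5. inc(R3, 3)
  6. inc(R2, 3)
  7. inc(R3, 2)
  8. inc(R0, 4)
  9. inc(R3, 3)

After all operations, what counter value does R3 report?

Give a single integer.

Answer: 14

Derivation:
Op 1: inc R3 by 3 -> R3=(0,0,0,3) value=3
Op 2: inc R1 by 2 -> R1=(0,2,0,0) value=2
Op 3: inc R2 by 4 -> R2=(0,0,4,0) value=4
Op 4: inc R3 by 3 -> R3=(0,0,0,6) value=6
Op 5: inc R3 by 3 -> R3=(0,0,0,9) value=9
Op 6: inc R2 by 3 -> R2=(0,0,7,0) value=7
Op 7: inc R3 by 2 -> R3=(0,0,0,11) value=11
Op 8: inc R0 by 4 -> R0=(4,0,0,0) value=4
Op 9: inc R3 by 3 -> R3=(0,0,0,14) value=14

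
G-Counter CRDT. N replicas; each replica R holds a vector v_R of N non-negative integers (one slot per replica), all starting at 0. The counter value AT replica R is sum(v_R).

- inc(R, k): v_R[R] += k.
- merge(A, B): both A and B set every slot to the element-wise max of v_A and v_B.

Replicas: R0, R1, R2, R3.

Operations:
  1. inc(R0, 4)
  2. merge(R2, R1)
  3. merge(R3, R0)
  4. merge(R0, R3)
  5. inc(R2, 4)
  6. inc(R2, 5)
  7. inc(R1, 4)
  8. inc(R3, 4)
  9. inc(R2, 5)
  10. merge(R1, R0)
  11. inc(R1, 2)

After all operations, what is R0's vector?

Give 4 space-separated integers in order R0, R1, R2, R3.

Answer: 4 4 0 0

Derivation:
Op 1: inc R0 by 4 -> R0=(4,0,0,0) value=4
Op 2: merge R2<->R1 -> R2=(0,0,0,0) R1=(0,0,0,0)
Op 3: merge R3<->R0 -> R3=(4,0,0,0) R0=(4,0,0,0)
Op 4: merge R0<->R3 -> R0=(4,0,0,0) R3=(4,0,0,0)
Op 5: inc R2 by 4 -> R2=(0,0,4,0) value=4
Op 6: inc R2 by 5 -> R2=(0,0,9,0) value=9
Op 7: inc R1 by 4 -> R1=(0,4,0,0) value=4
Op 8: inc R3 by 4 -> R3=(4,0,0,4) value=8
Op 9: inc R2 by 5 -> R2=(0,0,14,0) value=14
Op 10: merge R1<->R0 -> R1=(4,4,0,0) R0=(4,4,0,0)
Op 11: inc R1 by 2 -> R1=(4,6,0,0) value=10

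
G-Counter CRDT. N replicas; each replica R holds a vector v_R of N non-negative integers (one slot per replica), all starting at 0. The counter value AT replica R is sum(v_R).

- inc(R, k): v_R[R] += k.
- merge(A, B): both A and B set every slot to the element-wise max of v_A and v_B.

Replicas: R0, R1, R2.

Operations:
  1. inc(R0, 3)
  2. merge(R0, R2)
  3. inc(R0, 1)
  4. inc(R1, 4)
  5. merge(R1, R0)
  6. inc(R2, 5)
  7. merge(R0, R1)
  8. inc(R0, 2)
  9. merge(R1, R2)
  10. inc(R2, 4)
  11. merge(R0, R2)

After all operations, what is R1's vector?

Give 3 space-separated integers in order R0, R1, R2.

Answer: 4 4 5

Derivation:
Op 1: inc R0 by 3 -> R0=(3,0,0) value=3
Op 2: merge R0<->R2 -> R0=(3,0,0) R2=(3,0,0)
Op 3: inc R0 by 1 -> R0=(4,0,0) value=4
Op 4: inc R1 by 4 -> R1=(0,4,0) value=4
Op 5: merge R1<->R0 -> R1=(4,4,0) R0=(4,4,0)
Op 6: inc R2 by 5 -> R2=(3,0,5) value=8
Op 7: merge R0<->R1 -> R0=(4,4,0) R1=(4,4,0)
Op 8: inc R0 by 2 -> R0=(6,4,0) value=10
Op 9: merge R1<->R2 -> R1=(4,4,5) R2=(4,4,5)
Op 10: inc R2 by 4 -> R2=(4,4,9) value=17
Op 11: merge R0<->R2 -> R0=(6,4,9) R2=(6,4,9)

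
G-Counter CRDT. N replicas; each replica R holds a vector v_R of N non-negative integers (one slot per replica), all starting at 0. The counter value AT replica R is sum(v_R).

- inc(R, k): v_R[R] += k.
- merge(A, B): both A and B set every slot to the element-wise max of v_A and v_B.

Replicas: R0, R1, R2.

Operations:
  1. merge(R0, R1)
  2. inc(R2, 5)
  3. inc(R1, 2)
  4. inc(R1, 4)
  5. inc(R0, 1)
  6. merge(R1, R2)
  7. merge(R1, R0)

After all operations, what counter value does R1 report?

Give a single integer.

Answer: 12

Derivation:
Op 1: merge R0<->R1 -> R0=(0,0,0) R1=(0,0,0)
Op 2: inc R2 by 5 -> R2=(0,0,5) value=5
Op 3: inc R1 by 2 -> R1=(0,2,0) value=2
Op 4: inc R1 by 4 -> R1=(0,6,0) value=6
Op 5: inc R0 by 1 -> R0=(1,0,0) value=1
Op 6: merge R1<->R2 -> R1=(0,6,5) R2=(0,6,5)
Op 7: merge R1<->R0 -> R1=(1,6,5) R0=(1,6,5)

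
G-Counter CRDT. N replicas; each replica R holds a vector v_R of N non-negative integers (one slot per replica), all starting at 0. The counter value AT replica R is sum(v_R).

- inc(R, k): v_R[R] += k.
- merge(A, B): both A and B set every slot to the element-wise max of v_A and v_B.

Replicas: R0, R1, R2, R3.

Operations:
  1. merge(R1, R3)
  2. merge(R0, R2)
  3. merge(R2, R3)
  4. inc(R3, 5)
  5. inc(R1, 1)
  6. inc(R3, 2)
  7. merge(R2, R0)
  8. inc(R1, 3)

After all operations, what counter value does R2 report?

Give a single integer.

Answer: 0

Derivation:
Op 1: merge R1<->R3 -> R1=(0,0,0,0) R3=(0,0,0,0)
Op 2: merge R0<->R2 -> R0=(0,0,0,0) R2=(0,0,0,0)
Op 3: merge R2<->R3 -> R2=(0,0,0,0) R3=(0,0,0,0)
Op 4: inc R3 by 5 -> R3=(0,0,0,5) value=5
Op 5: inc R1 by 1 -> R1=(0,1,0,0) value=1
Op 6: inc R3 by 2 -> R3=(0,0,0,7) value=7
Op 7: merge R2<->R0 -> R2=(0,0,0,0) R0=(0,0,0,0)
Op 8: inc R1 by 3 -> R1=(0,4,0,0) value=4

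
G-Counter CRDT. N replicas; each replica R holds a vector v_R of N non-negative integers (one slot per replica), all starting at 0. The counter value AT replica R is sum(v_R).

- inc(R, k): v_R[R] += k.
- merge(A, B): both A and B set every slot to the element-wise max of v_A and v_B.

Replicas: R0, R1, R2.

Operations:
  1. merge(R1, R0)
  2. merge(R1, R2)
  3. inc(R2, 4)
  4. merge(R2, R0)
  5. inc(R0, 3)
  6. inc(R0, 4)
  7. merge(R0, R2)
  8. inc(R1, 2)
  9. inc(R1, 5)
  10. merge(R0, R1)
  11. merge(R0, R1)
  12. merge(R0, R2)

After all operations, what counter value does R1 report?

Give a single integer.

Answer: 18

Derivation:
Op 1: merge R1<->R0 -> R1=(0,0,0) R0=(0,0,0)
Op 2: merge R1<->R2 -> R1=(0,0,0) R2=(0,0,0)
Op 3: inc R2 by 4 -> R2=(0,0,4) value=4
Op 4: merge R2<->R0 -> R2=(0,0,4) R0=(0,0,4)
Op 5: inc R0 by 3 -> R0=(3,0,4) value=7
Op 6: inc R0 by 4 -> R0=(7,0,4) value=11
Op 7: merge R0<->R2 -> R0=(7,0,4) R2=(7,0,4)
Op 8: inc R1 by 2 -> R1=(0,2,0) value=2
Op 9: inc R1 by 5 -> R1=(0,7,0) value=7
Op 10: merge R0<->R1 -> R0=(7,7,4) R1=(7,7,4)
Op 11: merge R0<->R1 -> R0=(7,7,4) R1=(7,7,4)
Op 12: merge R0<->R2 -> R0=(7,7,4) R2=(7,7,4)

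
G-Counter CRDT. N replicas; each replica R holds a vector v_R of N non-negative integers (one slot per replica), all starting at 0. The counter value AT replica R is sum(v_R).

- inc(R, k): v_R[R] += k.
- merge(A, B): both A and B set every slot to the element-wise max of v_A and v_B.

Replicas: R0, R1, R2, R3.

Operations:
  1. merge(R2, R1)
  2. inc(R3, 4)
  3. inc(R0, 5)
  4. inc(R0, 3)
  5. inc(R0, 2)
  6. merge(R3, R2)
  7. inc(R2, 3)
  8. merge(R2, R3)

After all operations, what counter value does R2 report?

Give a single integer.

Answer: 7

Derivation:
Op 1: merge R2<->R1 -> R2=(0,0,0,0) R1=(0,0,0,0)
Op 2: inc R3 by 4 -> R3=(0,0,0,4) value=4
Op 3: inc R0 by 5 -> R0=(5,0,0,0) value=5
Op 4: inc R0 by 3 -> R0=(8,0,0,0) value=8
Op 5: inc R0 by 2 -> R0=(10,0,0,0) value=10
Op 6: merge R3<->R2 -> R3=(0,0,0,4) R2=(0,0,0,4)
Op 7: inc R2 by 3 -> R2=(0,0,3,4) value=7
Op 8: merge R2<->R3 -> R2=(0,0,3,4) R3=(0,0,3,4)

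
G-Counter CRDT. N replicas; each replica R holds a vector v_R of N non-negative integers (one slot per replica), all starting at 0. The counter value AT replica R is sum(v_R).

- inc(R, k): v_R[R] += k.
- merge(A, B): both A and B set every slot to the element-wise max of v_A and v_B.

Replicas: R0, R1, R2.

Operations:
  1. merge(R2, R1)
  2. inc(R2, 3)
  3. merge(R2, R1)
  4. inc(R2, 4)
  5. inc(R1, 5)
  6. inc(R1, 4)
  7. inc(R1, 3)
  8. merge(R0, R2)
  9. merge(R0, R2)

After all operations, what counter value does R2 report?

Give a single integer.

Op 1: merge R2<->R1 -> R2=(0,0,0) R1=(0,0,0)
Op 2: inc R2 by 3 -> R2=(0,0,3) value=3
Op 3: merge R2<->R1 -> R2=(0,0,3) R1=(0,0,3)
Op 4: inc R2 by 4 -> R2=(0,0,7) value=7
Op 5: inc R1 by 5 -> R1=(0,5,3) value=8
Op 6: inc R1 by 4 -> R1=(0,9,3) value=12
Op 7: inc R1 by 3 -> R1=(0,12,3) value=15
Op 8: merge R0<->R2 -> R0=(0,0,7) R2=(0,0,7)
Op 9: merge R0<->R2 -> R0=(0,0,7) R2=(0,0,7)

Answer: 7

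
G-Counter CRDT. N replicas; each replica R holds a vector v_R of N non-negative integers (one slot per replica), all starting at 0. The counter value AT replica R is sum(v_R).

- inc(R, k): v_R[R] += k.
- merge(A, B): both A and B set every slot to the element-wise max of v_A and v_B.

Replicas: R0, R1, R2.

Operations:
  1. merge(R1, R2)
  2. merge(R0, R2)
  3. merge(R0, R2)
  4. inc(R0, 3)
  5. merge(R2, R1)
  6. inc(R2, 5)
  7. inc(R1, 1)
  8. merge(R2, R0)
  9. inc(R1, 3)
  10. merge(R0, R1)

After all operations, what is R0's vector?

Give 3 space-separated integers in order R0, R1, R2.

Op 1: merge R1<->R2 -> R1=(0,0,0) R2=(0,0,0)
Op 2: merge R0<->R2 -> R0=(0,0,0) R2=(0,0,0)
Op 3: merge R0<->R2 -> R0=(0,0,0) R2=(0,0,0)
Op 4: inc R0 by 3 -> R0=(3,0,0) value=3
Op 5: merge R2<->R1 -> R2=(0,0,0) R1=(0,0,0)
Op 6: inc R2 by 5 -> R2=(0,0,5) value=5
Op 7: inc R1 by 1 -> R1=(0,1,0) value=1
Op 8: merge R2<->R0 -> R2=(3,0,5) R0=(3,0,5)
Op 9: inc R1 by 3 -> R1=(0,4,0) value=4
Op 10: merge R0<->R1 -> R0=(3,4,5) R1=(3,4,5)

Answer: 3 4 5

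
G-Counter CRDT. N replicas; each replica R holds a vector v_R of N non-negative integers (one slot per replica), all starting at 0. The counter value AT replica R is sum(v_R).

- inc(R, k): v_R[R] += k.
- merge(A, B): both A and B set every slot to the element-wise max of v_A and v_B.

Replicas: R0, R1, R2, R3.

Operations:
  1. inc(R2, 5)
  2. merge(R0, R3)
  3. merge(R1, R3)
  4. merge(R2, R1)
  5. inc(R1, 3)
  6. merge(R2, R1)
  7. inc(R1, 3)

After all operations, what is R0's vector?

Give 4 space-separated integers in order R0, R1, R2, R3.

Answer: 0 0 0 0

Derivation:
Op 1: inc R2 by 5 -> R2=(0,0,5,0) value=5
Op 2: merge R0<->R3 -> R0=(0,0,0,0) R3=(0,0,0,0)
Op 3: merge R1<->R3 -> R1=(0,0,0,0) R3=(0,0,0,0)
Op 4: merge R2<->R1 -> R2=(0,0,5,0) R1=(0,0,5,0)
Op 5: inc R1 by 3 -> R1=(0,3,5,0) value=8
Op 6: merge R2<->R1 -> R2=(0,3,5,0) R1=(0,3,5,0)
Op 7: inc R1 by 3 -> R1=(0,6,5,0) value=11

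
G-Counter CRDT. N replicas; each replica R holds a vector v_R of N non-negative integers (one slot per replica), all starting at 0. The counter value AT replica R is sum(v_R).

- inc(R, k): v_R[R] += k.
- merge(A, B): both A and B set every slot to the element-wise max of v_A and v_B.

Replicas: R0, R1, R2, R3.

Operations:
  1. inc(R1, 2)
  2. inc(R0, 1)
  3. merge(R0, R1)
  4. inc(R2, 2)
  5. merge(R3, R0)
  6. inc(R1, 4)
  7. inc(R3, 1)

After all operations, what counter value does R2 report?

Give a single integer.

Answer: 2

Derivation:
Op 1: inc R1 by 2 -> R1=(0,2,0,0) value=2
Op 2: inc R0 by 1 -> R0=(1,0,0,0) value=1
Op 3: merge R0<->R1 -> R0=(1,2,0,0) R1=(1,2,0,0)
Op 4: inc R2 by 2 -> R2=(0,0,2,0) value=2
Op 5: merge R3<->R0 -> R3=(1,2,0,0) R0=(1,2,0,0)
Op 6: inc R1 by 4 -> R1=(1,6,0,0) value=7
Op 7: inc R3 by 1 -> R3=(1,2,0,1) value=4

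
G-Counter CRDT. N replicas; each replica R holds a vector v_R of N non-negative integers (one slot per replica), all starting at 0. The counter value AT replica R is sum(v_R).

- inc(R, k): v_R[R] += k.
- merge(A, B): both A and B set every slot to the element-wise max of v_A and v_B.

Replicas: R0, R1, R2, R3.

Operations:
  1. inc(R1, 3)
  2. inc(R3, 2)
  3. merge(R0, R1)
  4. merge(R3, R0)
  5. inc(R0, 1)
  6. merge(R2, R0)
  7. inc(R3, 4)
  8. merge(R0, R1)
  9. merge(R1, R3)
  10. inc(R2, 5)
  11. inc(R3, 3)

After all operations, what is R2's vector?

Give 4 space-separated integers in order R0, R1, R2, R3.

Answer: 1 3 5 2

Derivation:
Op 1: inc R1 by 3 -> R1=(0,3,0,0) value=3
Op 2: inc R3 by 2 -> R3=(0,0,0,2) value=2
Op 3: merge R0<->R1 -> R0=(0,3,0,0) R1=(0,3,0,0)
Op 4: merge R3<->R0 -> R3=(0,3,0,2) R0=(0,3,0,2)
Op 5: inc R0 by 1 -> R0=(1,3,0,2) value=6
Op 6: merge R2<->R0 -> R2=(1,3,0,2) R0=(1,3,0,2)
Op 7: inc R3 by 4 -> R3=(0,3,0,6) value=9
Op 8: merge R0<->R1 -> R0=(1,3,0,2) R1=(1,3,0,2)
Op 9: merge R1<->R3 -> R1=(1,3,0,6) R3=(1,3,0,6)
Op 10: inc R2 by 5 -> R2=(1,3,5,2) value=11
Op 11: inc R3 by 3 -> R3=(1,3,0,9) value=13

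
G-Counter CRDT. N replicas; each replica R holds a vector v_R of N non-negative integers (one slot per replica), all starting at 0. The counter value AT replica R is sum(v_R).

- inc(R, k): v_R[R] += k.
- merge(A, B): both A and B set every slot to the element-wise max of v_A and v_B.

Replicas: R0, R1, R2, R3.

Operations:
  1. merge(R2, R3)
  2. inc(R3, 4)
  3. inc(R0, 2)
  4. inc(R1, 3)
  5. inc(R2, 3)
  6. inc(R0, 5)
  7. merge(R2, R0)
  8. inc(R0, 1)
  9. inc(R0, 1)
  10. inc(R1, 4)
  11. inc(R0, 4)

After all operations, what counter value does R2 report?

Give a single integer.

Op 1: merge R2<->R3 -> R2=(0,0,0,0) R3=(0,0,0,0)
Op 2: inc R3 by 4 -> R3=(0,0,0,4) value=4
Op 3: inc R0 by 2 -> R0=(2,0,0,0) value=2
Op 4: inc R1 by 3 -> R1=(0,3,0,0) value=3
Op 5: inc R2 by 3 -> R2=(0,0,3,0) value=3
Op 6: inc R0 by 5 -> R0=(7,0,0,0) value=7
Op 7: merge R2<->R0 -> R2=(7,0,3,0) R0=(7,0,3,0)
Op 8: inc R0 by 1 -> R0=(8,0,3,0) value=11
Op 9: inc R0 by 1 -> R0=(9,0,3,0) value=12
Op 10: inc R1 by 4 -> R1=(0,7,0,0) value=7
Op 11: inc R0 by 4 -> R0=(13,0,3,0) value=16

Answer: 10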